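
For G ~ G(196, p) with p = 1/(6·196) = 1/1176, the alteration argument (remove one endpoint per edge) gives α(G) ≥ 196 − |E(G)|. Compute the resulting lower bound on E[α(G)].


E[|E(G)|] = C(196, 2)·p = 19110 · (1/1176) = 65/4.
E[α(G)] ≥ n − E[|E(G)|] = 196 − 65/4 = 719/4.
Numerically: ≈ 179.7500.
(This is only a lower bound; the true E[α(G)] may be larger.)

E[α(G)] ≥ 719/4 ≈ 179.7500.


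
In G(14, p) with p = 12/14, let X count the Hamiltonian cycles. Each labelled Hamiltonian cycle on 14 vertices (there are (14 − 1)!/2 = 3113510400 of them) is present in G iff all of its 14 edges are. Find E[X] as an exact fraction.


K_14 has (14 − 1)!/2 = 3113510400 labelled Hamiltonian cycles.
For each such Hamiltonian cycle H, let X_H = 1 if all 14 edges of H are present in G. Then P[X_H = 1] = p^{14} = (6/7)^{14} = 78364164096/678223072849.
By linearity: E[X] = Σ_H E[X_H] = 3113510400 · p^{14} = 3113510400 · 78364164096/678223072849 = 34855377128600371200/96889010407.
Numerically: E[X] ≈ 3.6e+08.

E[X] = 3113510400 · (6/7)^{14} = 34855377128600371200/96889010407 ≈ 3.6e+08.


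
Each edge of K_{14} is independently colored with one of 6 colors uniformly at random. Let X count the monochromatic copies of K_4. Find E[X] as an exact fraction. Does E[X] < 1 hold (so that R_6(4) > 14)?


E[X] = C(14, 4) · 6^{1 − 6} = 1001 · 6^{−5} = 1001/7776.
As a reduced fraction: E[X] = 1001/7776 ≈ 0.129.
Is E[X] < 1? YES.
Since E[X] < 1, there exists a 6-coloring of K_{14} with no monochromatic K_4; hence R_6(4) > 14.

E[X] = 1001/7776 ≈ 0.129; E[X] < 1, so R_6(4) > 14.


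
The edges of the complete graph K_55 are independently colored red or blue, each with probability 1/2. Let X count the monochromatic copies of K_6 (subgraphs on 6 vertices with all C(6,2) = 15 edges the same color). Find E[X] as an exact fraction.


Let X = Σ_S X_S over the C(55, 6) = 28989675 subsets S of size 6, where X_S = 1 if the K_6 on S is monochromatic.
For a fixed S, the K_6 on S has C(6, 2) = 15 edges. P[all 15 edges red] = (1/2)^15, and likewise for blue, so P[monochromatic] = 2·(1/2)^15 = 2^{1 − 15} = 1/16384.
By linearity of expectation: E[X] = C(55, 6) · 2^{1 − 15} = 28989675 · 1/16384 = 28989675/16384.
Numerically: E[X] ≈ 1769.38934.

E[X] = C(55,6)·2^(1−C(6,2)) = 28989675/16384 ≈ 1769.38934.


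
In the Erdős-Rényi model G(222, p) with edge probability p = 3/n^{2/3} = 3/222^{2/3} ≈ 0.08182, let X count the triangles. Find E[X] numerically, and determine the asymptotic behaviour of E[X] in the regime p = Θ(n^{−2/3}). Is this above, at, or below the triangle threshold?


Number of potential triangles: C(222, 3) = 1798940.
Each occurs with probability p³ ≈ (0.08182)³ ≈ 5.478451e-04.
By linearity: E[X] = C(222, 3)·p³ ≈ 1798940 · 5.478451e-04 ≈ 985.5405.
Since α = 2/3 < 1, p = c/n^{2/3} ≫ 1/n is above the triangle threshold p ~ 1/n. Asymptotically E[X] ~ (c³/6)·n^{3(1−α)} = (3³/6)·n^{1} → ∞; triangles are abundant w.h.p.

E[X] ≈ 985.5405; in regime p = Θ(1/n^{2/3}) E[X] diverges (above the triangle threshold p ~ 1/n).


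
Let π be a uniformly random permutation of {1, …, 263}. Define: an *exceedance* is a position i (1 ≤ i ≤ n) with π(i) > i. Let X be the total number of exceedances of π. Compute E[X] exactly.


Write X = Σ_{i=1}^{263} X_i, where X_i = 1_{π(i) > i}.
For each fixed i, π(i) is uniform over {1, …, 263} (marginal of a uniform permutation), so P[π(i) > i] = (n − i)/n. Summing: Σ_{i=1}^{263} (n − i)/n = (0 + 1 + … + 262)/263 = 263(263 − 1)/(2·263) = (263 − 1)/2.
Hence E[X] = Σ_{i=1}^{263} (263 − i)/263 = 131 ≈ 131.000000.

E[X] = 131 = 131.000000.


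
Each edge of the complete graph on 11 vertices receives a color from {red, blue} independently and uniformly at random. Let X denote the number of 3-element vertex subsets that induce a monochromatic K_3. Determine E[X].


Let X = Σ_S X_S over the C(11, 3) = 165 subsets S of size 3, where X_S = 1 if the K_3 on S is monochromatic.
For a fixed S, the K_3 on S has C(3, 2) = 3 edges. P[all 3 edges red] = (1/2)^3, and likewise for blue, so P[monochromatic] = 2·(1/2)^3 = 2^{1 − 3} = 1/4.
Summing: E[X] = C(11, 3) · 2^{1 − 3} = 165 · 1/4 = 165/4.
Numerically: E[X] ≈ 41.25000.

E[X] = C(11,3)·2^(1−C(3,2)) = 165/4 ≈ 41.25000.


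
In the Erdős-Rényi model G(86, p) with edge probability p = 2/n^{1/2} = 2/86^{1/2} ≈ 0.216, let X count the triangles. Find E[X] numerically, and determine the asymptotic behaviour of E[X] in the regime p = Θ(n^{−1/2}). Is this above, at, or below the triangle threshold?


Number of potential triangles: C(86, 3) = 102340.
Each occurs with probability p³ ≈ (0.216)³ ≈ 1.00310e-02.
By linearity: E[X] = C(86, 3)·p³ ≈ 102340 · 1.00310e-02 ≈ 1026.568.
Since α = 1/2 < 1, p = c/n^{1/2} ≫ 1/n is above the triangle threshold p ~ 1/n. Asymptotically E[X] ~ (c³/6)·n^{3(1−α)} = (2³/6)·n^{1.5} → ∞; triangles are abundant w.h.p.

E[X] ≈ 1026.568; in regime p = Θ(1/n^{1/2}) E[X] diverges (above the triangle threshold p ~ 1/n).


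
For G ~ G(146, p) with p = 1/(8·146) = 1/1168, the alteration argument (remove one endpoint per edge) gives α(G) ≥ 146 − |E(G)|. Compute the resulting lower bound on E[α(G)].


E[|E(G)|] = C(146, 2)·p = 10585 · (1/1168) = 145/16.
E[α(G)] ≥ n − E[|E(G)|] = 146 − 145/16 = 2191/16.
Numerically: ≈ 136.9375.
(This is only a lower bound; the true E[α(G)] may be larger.)

E[α(G)] ≥ 2191/16 ≈ 136.9375.


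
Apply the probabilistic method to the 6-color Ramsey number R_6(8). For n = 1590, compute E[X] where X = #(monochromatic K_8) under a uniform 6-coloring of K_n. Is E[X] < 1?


E[X] = C(1590, 8) · 6^{1 − 28} = 995397314198933813310 · 6^{−27} = 995397314198933813310/1023490369077469249536.
As a reduced fraction: E[X] = 55299850788829656295/56860576059859402752 ≈ 0.9725517.
Is E[X] < 1? YES.
Since E[X] < 1, there exists a 6-coloring of K_{1590} with no monochromatic K_8; hence R_6(8) > 1590.

E[X] = 55299850788829656295/56860576059859402752 ≈ 0.9725517; E[X] < 1, so R_6(8) > 1590.


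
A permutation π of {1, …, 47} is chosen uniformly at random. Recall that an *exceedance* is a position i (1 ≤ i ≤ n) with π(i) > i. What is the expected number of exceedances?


Write X = Σ_{i=1}^{47} X_i, where X_i = 1_{π(i) > i}.
For each fixed i, π(i) is uniform over {1, …, 47} (marginal of a uniform permutation), so P[π(i) > i] = (n − i)/n. Summing: Σ_{i=1}^{47} (n − i)/n = (0 + 1 + … + 46)/47 = 47(47 − 1)/(2·47) = (47 − 1)/2.
Hence E[X] = Σ_{i=1}^{47} (47 − i)/47 = 23 ≈ 23.000.

E[X] = 23 = 23.000.


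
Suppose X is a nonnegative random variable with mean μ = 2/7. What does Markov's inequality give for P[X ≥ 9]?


μ = E[X] = 2/7, a = 9.
Markov: P[X ≥ 9] ≤ μ/a = (2/7)/9 = 2/63.
Numerically: ≈ 0.03175.
(Since a = 9 > μ = 0.28571, the bound 2/63 is < 1 and informative.)

P[X ≥ 9] ≤ 2/63 ≈ 0.03175.


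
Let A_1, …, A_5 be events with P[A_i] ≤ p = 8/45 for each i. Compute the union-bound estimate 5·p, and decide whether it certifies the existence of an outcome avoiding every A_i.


Union bound: P[∪_{i=1}^{5} A_i] ≤ Σ_i P[A_i] ≤ 5·p = 5·(8/45) = 8/9.
Numerically: 8/9 ≈ 0.889.
Is 8/9 < 1? YES.
Since P[∪ A_i] ≤ 8/9 < 1, the complement has P[∩ A_i^c] ≥ 1 − 8/9 = 1/9 > 0, so some outcome avoids every A_i.

5·p = 8/9 ≈ 0.889; existence CERTIFIED by the union bound.


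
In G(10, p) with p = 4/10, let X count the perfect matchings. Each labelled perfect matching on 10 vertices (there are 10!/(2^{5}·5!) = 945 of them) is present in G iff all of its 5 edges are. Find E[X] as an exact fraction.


K_10 has 10!/(2^{5}·5!) = 945 labelled perfect matchings.
For each such perfect matching H, let X_H = 1 if all 5 edges of H are present in G. Then P[X_H = 1] = p^{5} = (2/5)^{5} = 32/3125.
By linearity of expectation: E[X] = Σ_H E[X_H] = 945 · p^{5} = 945 · 32/3125 = 6048/625.
Numerically: E[X] ≈ 9.68.

E[X] = 945 · (2/5)^{5} = 6048/625 ≈ 9.68.


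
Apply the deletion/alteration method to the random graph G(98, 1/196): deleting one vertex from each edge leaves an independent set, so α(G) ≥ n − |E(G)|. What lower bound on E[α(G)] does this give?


E[|E(G)|] = C(98, 2)·p = 4753 · (1/196) = 97/4.
E[α(G)] ≥ n − E[|E(G)|] = 98 − 97/4 = 295/4.
Numerically: ≈ 73.7500.
(This is only a lower bound; the true E[α(G)] may be larger.)

E[α(G)] ≥ 295/4 ≈ 73.7500.


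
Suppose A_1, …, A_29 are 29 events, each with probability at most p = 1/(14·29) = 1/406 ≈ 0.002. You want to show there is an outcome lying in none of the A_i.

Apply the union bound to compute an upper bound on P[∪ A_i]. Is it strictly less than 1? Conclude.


Union bound: P[∪_{i=1}^{29} A_i] ≤ Σ_i P[A_i] ≤ 29·p = 29·(1/406) = 1/14.
Numerically: 1/14 ≈ 0.071.
Is 1/14 < 1? YES.
Since P[∪ A_i] ≤ 1/14 < 1, the complement has P[∩ A_i^c] ≥ 1 − 1/14 = 13/14 > 0, so some outcome avoids every A_i.

29·p = 1/14 ≈ 0.071; existence CERTIFIED by the union bound.


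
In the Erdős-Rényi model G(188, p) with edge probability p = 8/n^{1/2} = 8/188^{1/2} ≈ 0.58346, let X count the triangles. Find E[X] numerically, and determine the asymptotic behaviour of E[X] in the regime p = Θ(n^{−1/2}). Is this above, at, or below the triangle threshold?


Number of potential triangles: C(188, 3) = 1089836.
Each occurs with probability p³ ≈ (0.58346)³ ≈ 1.9862467e-01.
By linearity: E[X] = C(188, 3)·p³ ≈ 1089836 · 1.9862467e-01 ≈ 216468.31506.
Since α = 1/2 < 1, p = c/n^{1/2} ≫ 1/n is above the triangle threshold p ~ 1/n. Asymptotically E[X] ~ (c³/6)·n^{3(1−α)} = (8³/6)·n^{1.5} → ∞; triangles are abundant w.h.p.

E[X] ≈ 216468.31506; in regime p = Θ(1/n^{1/2}) E[X] diverges (above the triangle threshold p ~ 1/n).


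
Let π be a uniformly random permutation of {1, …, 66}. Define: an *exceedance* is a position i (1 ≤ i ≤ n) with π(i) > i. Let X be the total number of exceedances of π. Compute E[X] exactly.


Write X = Σ_{i=1}^{66} X_i, where X_i = 1_{π(i) > i}.
For each fixed i, π(i) is uniform over {1, …, 66} (marginal of a uniform permutation), so P[π(i) > i] = (n − i)/n. Summing: Σ_{i=1}^{66} (n − i)/n = (0 + 1 + … + 65)/66 = 66(66 − 1)/(2·66) = (66 − 1)/2.
Hence E[X] = Σ_{i=1}^{66} (66 − i)/66 = 65/2 ≈ 32.500000.

E[X] = 65/2 = 32.500000.


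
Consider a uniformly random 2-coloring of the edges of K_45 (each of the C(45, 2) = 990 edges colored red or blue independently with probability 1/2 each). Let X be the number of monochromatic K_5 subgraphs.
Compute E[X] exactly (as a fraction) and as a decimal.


Let X = Σ_S X_S over the C(45, 5) = 1221759 subsets S of size 5, where X_S = 1 if the K_5 on S is monochromatic.
For a fixed S, the K_5 on S has C(5, 2) = 10 edges. P[all 10 edges red] = (1/2)^10, and likewise for blue, so P[monochromatic] = 2·(1/2)^10 = 2^{1 − 10} = 1/512.
Summing: E[X] = C(45, 5) · 2^{1 − 10} = 1221759 · 1/512 = 1221759/512.
Numerically: E[X] ≈ 2386.2480.

E[X] = C(45,5)·2^(1−C(5,2)) = 1221759/512 ≈ 2386.2480.


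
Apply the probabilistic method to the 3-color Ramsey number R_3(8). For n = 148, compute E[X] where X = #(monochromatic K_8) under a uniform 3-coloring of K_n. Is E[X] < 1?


E[X] = C(148, 8) · 3^{1 − 28} = 4709614623714 · 3^{−27} = 4709614623714/7625597484987.
As a reduced fraction: E[X] = 523290513746/847288609443 ≈ 0.6176060.
Is E[X] < 1? YES.
Since E[X] < 1, there exists a 3-coloring of K_{148} with no monochromatic K_8; hence R_3(8) > 148.

E[X] = 523290513746/847288609443 ≈ 0.6176060; E[X] < 1, so R_3(8) > 148.


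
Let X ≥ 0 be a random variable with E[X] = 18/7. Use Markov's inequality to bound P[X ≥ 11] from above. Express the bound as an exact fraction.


μ = E[X] = 18/7, a = 11.
Markov: P[X ≥ 11] ≤ μ/a = (18/7)/11 = 18/77.
Numerically: ≈ 0.23377.
(Since a = 11 > μ = 2.57143, the bound 18/77 is < 1 and informative.)

P[X ≥ 11] ≤ 18/77 ≈ 0.23377.


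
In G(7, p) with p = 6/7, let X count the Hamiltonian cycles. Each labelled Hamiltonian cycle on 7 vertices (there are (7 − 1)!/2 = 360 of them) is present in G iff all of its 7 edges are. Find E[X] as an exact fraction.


K_7 has (7 − 1)!/2 = 360 labelled Hamiltonian cycles.
For each such Hamiltonian cycle H, let X_H = 1 if all 7 edges of H are present in G. Then P[X_H = 1] = p^{7} = (6/7)^{7} = 279936/823543.
Summing the indicators: E[X] = Σ_H E[X_H] = 360 · p^{7} = 360 · 279936/823543 = 100776960/823543.
Numerically: E[X] ≈ 122.37.

E[X] = 360 · (6/7)^{7} = 100776960/823543 ≈ 122.37.


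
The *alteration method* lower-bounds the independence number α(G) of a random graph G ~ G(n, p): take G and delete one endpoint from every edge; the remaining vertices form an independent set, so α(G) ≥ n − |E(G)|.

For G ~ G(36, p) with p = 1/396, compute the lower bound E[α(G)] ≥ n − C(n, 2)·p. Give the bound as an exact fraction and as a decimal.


E[|E(G)|] = C(36, 2)·p = 630 · (1/396) = 35/22.
E[α(G)] ≥ n − E[|E(G)|] = 36 − 35/22 = 757/22.
Numerically: ≈ 34.409091.
(This is only a lower bound; the true E[α(G)] may be larger.)

E[α(G)] ≥ 757/22 ≈ 34.409091.


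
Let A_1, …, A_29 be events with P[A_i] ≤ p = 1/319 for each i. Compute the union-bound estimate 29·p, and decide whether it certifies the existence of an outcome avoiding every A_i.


Union bound: P[∪_{i=1}^{29} A_i] ≤ Σ_i P[A_i] ≤ 29·p = 29·(1/319) = 1/11.
Numerically: 1/11 ≈ 0.09091.
Is 1/11 < 1? YES.
Since P[∪ A_i] ≤ 1/11 < 1, the complement has P[∩ A_i^c] ≥ 1 − 1/11 = 10/11 > 0, so some outcome avoids every A_i.

29·p = 1/11 ≈ 0.09091; existence CERTIFIED by the union bound.


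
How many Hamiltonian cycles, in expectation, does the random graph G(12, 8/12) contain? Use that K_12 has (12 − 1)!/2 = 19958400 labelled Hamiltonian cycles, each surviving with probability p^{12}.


K_12 has (12 − 1)!/2 = 19958400 labelled Hamiltonian cycles.
For each such Hamiltonian cycle H, let X_H = 1 if all 12 edges of H are present in G. Then P[X_H = 1] = p^{12} = (2/3)^{12} = 4096/531441.
By linearity of expectation: E[X] = Σ_H E[X_H] = 19958400 · p^{12} = 19958400 · 4096/531441 = 1009254400/6561.
Numerically: E[X] ≈ 1.5383e+05.

E[X] = 19958400 · (2/3)^{12} = 1009254400/6561 ≈ 1.5383e+05.


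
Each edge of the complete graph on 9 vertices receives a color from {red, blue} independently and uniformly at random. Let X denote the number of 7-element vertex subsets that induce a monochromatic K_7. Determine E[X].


Let X = Σ_S X_S over the C(9, 7) = 36 subsets S of size 7, where X_S = 1 if the K_7 on S is monochromatic.
For a fixed S, the K_7 on S has C(7, 2) = 21 edges. P[all 21 edges red] = (1/2)^21, and likewise for blue, so P[monochromatic] = 2·(1/2)^21 = 2^{1 − 21} = 1/1048576.
By linearity: E[X] = C(9, 7) · 2^{1 − 21} = 36 · 1/1048576 = 9/262144.
Numerically: E[X] ≈ 0.000034.

E[X] = C(9,7)·2^(1−C(7,2)) = 9/262144 ≈ 0.000034.


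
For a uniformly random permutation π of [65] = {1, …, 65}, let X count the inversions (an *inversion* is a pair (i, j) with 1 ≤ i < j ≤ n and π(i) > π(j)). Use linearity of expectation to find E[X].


Write X = Σ X_I over the C(65, 2) = 2080 pairs i < j, with X_I the indicator of one inversion.
There are 2080 indicators.
For each fixed pair i < j, the values π(i) and π(j) are two distinct elements of {1, …, 65} in uniformly random order; by symmetry P[π(i) > π(j)] = 1/2.
By linearity: E[X] = 2080 · (1/2) = C(65, 2) · (1/2) = 2080/2 = 1040 ≈ 1040.000.

E[X] = 1040 = 1040.000.


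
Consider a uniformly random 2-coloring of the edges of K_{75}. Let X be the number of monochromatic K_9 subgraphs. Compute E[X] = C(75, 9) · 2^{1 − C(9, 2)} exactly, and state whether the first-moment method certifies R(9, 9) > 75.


E[X] = C(75, 9) · 2^{1 − 36} = 125595622175 · 2^{−35} = 125595622175/34359738368.
As a reduced fraction: E[X] = 125595622175/34359738368 ≈ 3.6553137.
Is E[X] < 1? NO.
Since E[X] ≥ 1, the first-moment bound is inconclusive at n = 75; it does NOT by itself certify R(9, 9) > 75.

E[X] = 125595622175/34359738368 ≈ 3.6553137; E[X] ≥ 1; first-moment method inconclusive here.


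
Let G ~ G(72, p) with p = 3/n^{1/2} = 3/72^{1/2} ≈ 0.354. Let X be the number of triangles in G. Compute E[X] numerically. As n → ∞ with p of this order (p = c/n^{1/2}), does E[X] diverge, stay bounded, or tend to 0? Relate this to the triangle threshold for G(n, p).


Number of potential triangles: C(72, 3) = 59640.
Each occurs with probability p³ ≈ (0.354)³ ≈ 4.41942e-02.
By linearity: E[X] = C(72, 3)·p³ ≈ 59640 · 4.41942e-02 ≈ 2635.741.
Since α = 1/2 < 1, p = c/n^{1/2} ≫ 1/n is above the triangle threshold p ~ 1/n. Asymptotically E[X] ~ (c³/6)·n^{3(1−α)} = (3³/6)·n^{1.5} → ∞; triangles are abundant w.h.p.

E[X] ≈ 2635.741; in regime p = Θ(1/n^{1/2}) E[X] diverges (above the triangle threshold p ~ 1/n).


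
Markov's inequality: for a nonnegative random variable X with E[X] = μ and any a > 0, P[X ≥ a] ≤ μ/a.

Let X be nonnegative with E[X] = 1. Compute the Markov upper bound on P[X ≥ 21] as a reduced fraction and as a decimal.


μ = E[X] = 1, a = 21.
Markov: P[X ≥ 21] ≤ μ/a = (1)/21 = 1/21.
Numerically: ≈ 0.048.
(Since a = 21 > μ = 1.000, the bound 1/21 is < 1 and informative.)

P[X ≥ 21] ≤ 1/21 ≈ 0.048.


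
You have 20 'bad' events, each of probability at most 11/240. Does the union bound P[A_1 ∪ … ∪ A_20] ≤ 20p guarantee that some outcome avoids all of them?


Union bound: P[∪_{i=1}^{20} A_i] ≤ Σ_i P[A_i] ≤ 20·p = 20·(11/240) = 11/12.
Numerically: 11/12 ≈ 0.917.
Is 11/12 < 1? YES.
Since P[∪ A_i] ≤ 11/12 < 1, the complement has P[∩ A_i^c] ≥ 1 − 11/12 = 1/12 > 0, so some outcome avoids every A_i.

20·p = 11/12 ≈ 0.917; existence CERTIFIED by the union bound.


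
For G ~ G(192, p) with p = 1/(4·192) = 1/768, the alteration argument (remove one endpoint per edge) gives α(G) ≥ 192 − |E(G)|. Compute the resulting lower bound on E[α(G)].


E[|E(G)|] = C(192, 2)·p = 18336 · (1/768) = 191/8.
E[α(G)] ≥ n − E[|E(G)|] = 192 − 191/8 = 1345/8.
Numerically: ≈ 168.125.
(This is only a lower bound; the true E[α(G)] may be larger.)

E[α(G)] ≥ 1345/8 ≈ 168.125.


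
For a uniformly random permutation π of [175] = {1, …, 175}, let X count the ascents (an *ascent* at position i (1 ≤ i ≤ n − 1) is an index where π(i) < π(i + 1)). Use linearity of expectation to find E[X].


Write X = Σ X_I over i = 1, …, 174, with X_I the indicator of one ascent.
There are 174 indicators.
For each fixed i, the pair (π(i), π(i+1)) is a uniformly random ordered pair of distinct values from {1, …, 175}; by symmetry P[π(i) < π(i+1)] = 1/2.
By linearity: E[X] = 174 · (1/2) = (175 − 1) · (1/2) = 87 ≈ 87.0000.

E[X] = 87 = 87.0000.


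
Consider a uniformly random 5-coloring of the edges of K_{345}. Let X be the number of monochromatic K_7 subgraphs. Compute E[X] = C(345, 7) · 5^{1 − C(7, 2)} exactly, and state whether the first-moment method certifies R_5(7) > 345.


E[X] = C(345, 7) · 5^{1 − 21} = 108567596033820 · 5^{−20} = 108567596033820/95367431640625.
As a reduced fraction: E[X] = 21713519206764/19073486328125 ≈ 1.13841.
Is E[X] < 1? NO.
Since E[X] ≥ 1, the first-moment bound is inconclusive at n = 345; it does NOT by itself certify R_5(7) > 345.

E[X] = 21713519206764/19073486328125 ≈ 1.13841; E[X] ≥ 1; first-moment method inconclusive here.


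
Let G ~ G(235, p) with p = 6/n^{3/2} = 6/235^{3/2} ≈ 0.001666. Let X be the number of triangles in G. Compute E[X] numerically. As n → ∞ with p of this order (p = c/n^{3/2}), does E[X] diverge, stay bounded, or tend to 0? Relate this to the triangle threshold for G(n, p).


Number of potential triangles: C(235, 3) = 2135445.
Each occurs with probability p³ ≈ (0.001666)³ ≈ 4.620068e-09.
By linearity: E[X] = C(235, 3)·p³ ≈ 2135445 · 4.620068e-09 ≈ 0.0099.
Since α = 3/2 > 1, p = c/n^{3/2} = o(1/n) is below the triangle threshold p ~ 1/n. Asymptotically E[X] ~ (c³/6)·n^{3(1−α)} = (6³/6)·n^{-1.5} → 0, so by Markov's inequality G has no triangles w.h.p.

E[X] ≈ 0.0099; in regime p = Θ(1/n^{3/2}) E[X] tends to 0 (below the triangle threshold p ~ 1/n).


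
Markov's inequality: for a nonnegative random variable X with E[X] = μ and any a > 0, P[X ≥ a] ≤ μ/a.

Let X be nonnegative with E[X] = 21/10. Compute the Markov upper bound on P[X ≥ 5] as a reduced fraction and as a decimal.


μ = E[X] = 21/10, a = 5.
Markov: P[X ≥ 5] ≤ μ/a = (21/10)/5 = 21/50.
Numerically: ≈ 0.420000.
(Since a = 5 > μ = 2.100000, the bound 21/50 is < 1 and informative.)

P[X ≥ 5] ≤ 21/50 ≈ 0.420000.


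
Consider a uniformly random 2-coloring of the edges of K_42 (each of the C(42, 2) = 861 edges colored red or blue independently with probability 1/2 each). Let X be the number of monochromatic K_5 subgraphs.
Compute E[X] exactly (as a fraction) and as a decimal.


Let X = Σ_S X_S over the C(42, 5) = 850668 subsets S of size 5, where X_S = 1 if the K_5 on S is monochromatic.
For a fixed S, the K_5 on S has C(5, 2) = 10 edges. P[all 10 edges red] = (1/2)^10, and likewise for blue, so P[monochromatic] = 2·(1/2)^10 = 2^{1 − 10} = 1/512.
Summing: E[X] = C(42, 5) · 2^{1 − 10} = 850668 · 1/512 = 212667/128.
Numerically: E[X] ≈ 1661.46094.

E[X] = C(42,5)·2^(1−C(5,2)) = 212667/128 ≈ 1661.46094.


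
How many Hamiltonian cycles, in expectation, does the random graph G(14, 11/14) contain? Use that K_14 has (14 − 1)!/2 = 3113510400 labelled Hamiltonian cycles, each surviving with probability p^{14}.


K_14 has (14 − 1)!/2 = 3113510400 labelled Hamiltonian cycles.
For each such Hamiltonian cycle H, let X_H = 1 if all 14 edges of H are present in G. Then P[X_H = 1] = p^{14} = (11/14)^{14} = 379749833583241/11112006825558016.
Summing the indicators: E[X] = Σ_H E[X_H] = 3113510400 · p^{14} = 3113510400 · 379749833583241/11112006825558016 = 329898174179601037725/3100448333024.
Numerically: E[X] ≈ 1.064e+08.

E[X] = 3113510400 · (11/14)^{14} = 329898174179601037725/3100448333024 ≈ 1.064e+08.


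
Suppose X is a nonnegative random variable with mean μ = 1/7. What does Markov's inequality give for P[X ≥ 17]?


μ = E[X] = 1/7, a = 17.
Markov: P[X ≥ 17] ≤ μ/a = (1/7)/17 = 1/119.
Numerically: ≈ 0.00840.
(Since a = 17 > μ = 0.14286, the bound 1/119 is < 1 and informative.)

P[X ≥ 17] ≤ 1/119 ≈ 0.00840.


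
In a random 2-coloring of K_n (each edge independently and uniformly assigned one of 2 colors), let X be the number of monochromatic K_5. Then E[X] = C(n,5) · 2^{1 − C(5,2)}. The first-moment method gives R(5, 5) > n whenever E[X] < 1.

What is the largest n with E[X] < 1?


We need C(n, 5) · 2^{1 − 10} < 1, i.e. C(n, 5) < 2^{10 − 1} = 512.
Check values of n near the boundary:
  n = 5: C(5, 5) = 1; 1 < 512? YES
  n = 6: C(6, 5) = 6; 6 < 512? YES
  n = 7: C(7, 5) = 21; 21 < 512? YES
  n = 8: C(8, 5) = 56; 56 < 512? YES
  n = 9: C(9, 5) = 126; 126 < 512? YES
  n = 10: C(10, 5) = 252; 252 < 512? YES
  n = 11: C(11, 5) = 462; 462 < 512? YES
  n = 12: C(12, 5) = 792; 792 < 512? NO
  n = 13: C(13, 5) = 1287; 1287 < 512? NO
The largest n with C(n, 5) < 512 is n = 11 (where E[X] = 231/256 ≈ 0.902344). Hence R(5, 5) > 11, i.e. R(5, 5) ≥ 12.

Largest n = 11; hence R(5, 5) > 11.


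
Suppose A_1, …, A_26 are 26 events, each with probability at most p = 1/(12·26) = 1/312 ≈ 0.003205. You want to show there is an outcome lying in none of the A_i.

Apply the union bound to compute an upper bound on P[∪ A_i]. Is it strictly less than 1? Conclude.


Union bound: P[∪_{i=1}^{26} A_i] ≤ Σ_i P[A_i] ≤ 26·p = 26·(1/312) = 1/12.
Numerically: 1/12 ≈ 0.083333.
Is 1/12 < 1? YES.
Since P[∪ A_i] ≤ 1/12 < 1, the complement has P[∩ A_i^c] ≥ 1 − 1/12 = 11/12 > 0, so some outcome avoids every A_i.

26·p = 1/12 ≈ 0.083333; existence CERTIFIED by the union bound.


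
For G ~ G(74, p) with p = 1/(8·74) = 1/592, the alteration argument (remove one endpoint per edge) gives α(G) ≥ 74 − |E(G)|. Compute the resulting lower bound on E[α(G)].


E[|E(G)|] = C(74, 2)·p = 2701 · (1/592) = 73/16.
E[α(G)] ≥ n − E[|E(G)|] = 74 − 73/16 = 1111/16.
Numerically: ≈ 69.438.
(This is only a lower bound; the true E[α(G)] may be larger.)

E[α(G)] ≥ 1111/16 ≈ 69.438.


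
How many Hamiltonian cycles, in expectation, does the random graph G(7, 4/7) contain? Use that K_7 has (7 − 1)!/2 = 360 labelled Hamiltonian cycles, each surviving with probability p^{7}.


K_7 has (7 − 1)!/2 = 360 labelled Hamiltonian cycles.
For each such Hamiltonian cycle H, let X_H = 1 if all 7 edges of H are present in G. Then P[X_H = 1] = p^{7} = (4/7)^{7} = 16384/823543.
By linearity of expectation: E[X] = Σ_H E[X_H] = 360 · p^{7} = 360 · 16384/823543 = 5898240/823543.
Numerically: E[X] ≈ 7.16203.

E[X] = 360 · (4/7)^{7} = 5898240/823543 ≈ 7.16203.


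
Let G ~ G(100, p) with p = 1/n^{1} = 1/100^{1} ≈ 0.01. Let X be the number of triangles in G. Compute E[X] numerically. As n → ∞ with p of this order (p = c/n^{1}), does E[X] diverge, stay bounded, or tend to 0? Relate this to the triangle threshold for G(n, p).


Number of potential triangles: C(100, 3) = 161700.
Each occurs with probability p³ ≈ (0.01)³ ≈ 1.0000000e-06.
By linearity: E[X] = C(100, 3)·p³ ≈ 161700 · 1.0000000e-06 ≈ 0.16170.
Here α = 1, so p = 1/n is exactly at the triangle threshold p ~ 1/n. Asymptotically E[X] → c³/6 = 1³/6 = 1/6 ≈ 0.16667, a bounded constant. In this regime the triangle count is asymptotically Poisson(c³/6).

E[X] ≈ 0.16170; in regime p = Θ(1/n^{1}) E[X] stays bounded (at the triangle threshold p ~ 1/n).


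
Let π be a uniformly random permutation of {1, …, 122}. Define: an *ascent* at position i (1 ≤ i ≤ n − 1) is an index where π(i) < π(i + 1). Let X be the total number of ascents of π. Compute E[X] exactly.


Write X = Σ X_I over i = 1, …, 121, with X_I the indicator of one ascent.
There are 121 indicators.
For each fixed i, the pair (π(i), π(i+1)) is a uniformly random ordered pair of distinct values from {1, …, 122}; by symmetry P[π(i) < π(i+1)] = 1/2.
By linearity: E[X] = 121 · (1/2) = (122 − 1) · (1/2) = 121/2 ≈ 60.500.

E[X] = 121/2 = 60.500.


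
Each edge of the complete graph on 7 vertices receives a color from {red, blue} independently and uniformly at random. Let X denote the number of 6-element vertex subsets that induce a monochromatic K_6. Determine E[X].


Let X = Σ_S X_S over the C(7, 6) = 7 subsets S of size 6, where X_S = 1 if the K_6 on S is monochromatic.
For a fixed S, the K_6 on S has C(6, 2) = 15 edges. P[all 15 edges red] = (1/2)^15, and likewise for blue, so P[monochromatic] = 2·(1/2)^15 = 2^{1 − 15} = 1/16384.
By linearity: E[X] = C(7, 6) · 2^{1 − 15} = 7 · 1/16384 = 7/16384.
Numerically: E[X] ≈ 0.000.

E[X] = C(7,6)·2^(1−C(6,2)) = 7/16384 ≈ 0.000.


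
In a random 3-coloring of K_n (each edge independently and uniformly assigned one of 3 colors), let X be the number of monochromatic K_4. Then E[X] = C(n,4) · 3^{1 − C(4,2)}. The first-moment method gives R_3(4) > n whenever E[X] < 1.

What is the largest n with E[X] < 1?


We need C(n, 4) · 3^{1 − 6} < 1, i.e. C(n, 4) < 3^{6 − 1} = 243.
Check values of n near the boundary:
  n = 9: C(9, 4) = 126; 126 < 243? YES
  n = 10: C(10, 4) = 210; 210 < 243? YES
  n = 11: C(11, 4) = 330; 330 < 243? NO
The largest n with C(n, 4) < 243 is n = 10 (where E[X] = 70/81 ≈ 0.86420). Hence R_3(4) > 10, i.e. R_3(4) ≥ 11.

Largest n = 10; hence R_3(4) > 10.


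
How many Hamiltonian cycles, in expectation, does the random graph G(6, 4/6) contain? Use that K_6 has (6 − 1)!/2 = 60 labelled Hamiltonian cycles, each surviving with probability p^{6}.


K_6 has (6 − 1)!/2 = 60 labelled Hamiltonian cycles.
For each such Hamiltonian cycle H, let X_H = 1 if all 6 edges of H are present in G. Then P[X_H = 1] = p^{6} = (2/3)^{6} = 64/729.
Summing the indicators: E[X] = Σ_H E[X_H] = 60 · p^{6} = 60 · 64/729 = 1280/243.
Numerically: E[X] ≈ 5.26749.

E[X] = 60 · (2/3)^{6} = 1280/243 ≈ 5.26749.


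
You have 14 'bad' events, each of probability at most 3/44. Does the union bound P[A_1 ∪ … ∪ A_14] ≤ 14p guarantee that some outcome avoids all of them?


Union bound: P[∪_{i=1}^{14} A_i] ≤ Σ_i P[A_i] ≤ 14·p = 14·(3/44) = 21/22.
Numerically: 21/22 ≈ 0.955.
Is 21/22 < 1? YES.
Since P[∪ A_i] ≤ 21/22 < 1, the complement has P[∩ A_i^c] ≥ 1 − 21/22 = 1/22 > 0, so some outcome avoids every A_i.

14·p = 21/22 ≈ 0.955; existence CERTIFIED by the union bound.


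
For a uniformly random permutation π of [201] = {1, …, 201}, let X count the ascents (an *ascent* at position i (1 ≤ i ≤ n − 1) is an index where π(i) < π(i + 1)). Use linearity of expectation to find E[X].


Write X = Σ X_I over i = 1, …, 200, with X_I the indicator of one ascent.
There are 200 indicators.
For each fixed i, the pair (π(i), π(i+1)) is a uniformly random ordered pair of distinct values from {1, …, 201}; by symmetry P[π(i) < π(i+1)] = 1/2.
By linearity: E[X] = 200 · (1/2) = (201 − 1) · (1/2) = 100 ≈ 100.0000.

E[X] = 100 = 100.0000.


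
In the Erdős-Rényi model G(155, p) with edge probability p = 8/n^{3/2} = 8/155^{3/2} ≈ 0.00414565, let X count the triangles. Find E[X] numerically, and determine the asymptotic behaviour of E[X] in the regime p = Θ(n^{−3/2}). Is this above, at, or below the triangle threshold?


Number of potential triangles: C(155, 3) = 608685.
Each occurs with probability p³ ≈ (0.00414565)³ ≈ 7.12487615e-08.
By linearity: E[X] = C(155, 3)·p³ ≈ 608685 · 7.12487615e-08 ≈ 0.043368.
Since α = 3/2 > 1, p = c/n^{3/2} = o(1/n) is below the triangle threshold p ~ 1/n. Asymptotically E[X] ~ (c³/6)·n^{3(1−α)} = (8³/6)·n^{-1.5} → 0, so by Markov's inequality G has no triangles w.h.p.

E[X] ≈ 0.043368; in regime p = Θ(1/n^{3/2}) E[X] tends to 0 (below the triangle threshold p ~ 1/n).


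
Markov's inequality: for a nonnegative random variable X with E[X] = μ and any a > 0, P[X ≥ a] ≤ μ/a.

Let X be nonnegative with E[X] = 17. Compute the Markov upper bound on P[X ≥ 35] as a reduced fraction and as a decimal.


μ = E[X] = 17, a = 35.
Markov: P[X ≥ 35] ≤ μ/a = (17)/35 = 17/35.
Numerically: ≈ 0.485714.
(Since a = 35 > μ = 17.000000, the bound 17/35 is < 1 and informative.)

P[X ≥ 35] ≤ 17/35 ≈ 0.485714.


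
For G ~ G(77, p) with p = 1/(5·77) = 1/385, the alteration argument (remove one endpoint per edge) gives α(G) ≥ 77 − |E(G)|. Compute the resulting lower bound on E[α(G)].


E[|E(G)|] = C(77, 2)·p = 2926 · (1/385) = 38/5.
E[α(G)] ≥ n − E[|E(G)|] = 77 − 38/5 = 347/5.
Numerically: ≈ 69.400.
(This is only a lower bound; the true E[α(G)] may be larger.)

E[α(G)] ≥ 347/5 ≈ 69.400.


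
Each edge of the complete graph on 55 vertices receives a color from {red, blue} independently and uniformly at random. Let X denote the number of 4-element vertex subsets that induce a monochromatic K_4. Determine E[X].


Let X = Σ_S X_S over the C(55, 4) = 341055 subsets S of size 4, where X_S = 1 if the K_4 on S is monochromatic.
For a fixed S, the K_4 on S has C(4, 2) = 6 edges. P[all 6 edges red] = (1/2)^6, and likewise for blue, so P[monochromatic] = 2·(1/2)^6 = 2^{1 − 6} = 1/32.
By linearity of expectation: E[X] = C(55, 4) · 2^{1 − 6} = 341055 · 1/32 = 341055/32.
Numerically: E[X] ≈ 10657.96875.

E[X] = C(55,4)·2^(1−C(4,2)) = 341055/32 ≈ 10657.96875.


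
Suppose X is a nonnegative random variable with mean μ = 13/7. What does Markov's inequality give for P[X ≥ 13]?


μ = E[X] = 13/7, a = 13.
Markov: P[X ≥ 13] ≤ μ/a = (13/7)/13 = 1/7.
Numerically: ≈ 0.1429.
(Since a = 13 > μ = 1.8571, the bound 1/7 is < 1 and informative.)

P[X ≥ 13] ≤ 1/7 ≈ 0.1429.


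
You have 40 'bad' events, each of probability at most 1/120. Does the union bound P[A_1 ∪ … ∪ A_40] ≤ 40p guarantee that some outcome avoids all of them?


Union bound: P[∪_{i=1}^{40} A_i] ≤ Σ_i P[A_i] ≤ 40·p = 40·(1/120) = 1/3.
Numerically: 1/3 ≈ 0.333.
Is 1/3 < 1? YES.
Since P[∪ A_i] ≤ 1/3 < 1, the complement has P[∩ A_i^c] ≥ 1 − 1/3 = 2/3 > 0, so some outcome avoids every A_i.

40·p = 1/3 ≈ 0.333; existence CERTIFIED by the union bound.


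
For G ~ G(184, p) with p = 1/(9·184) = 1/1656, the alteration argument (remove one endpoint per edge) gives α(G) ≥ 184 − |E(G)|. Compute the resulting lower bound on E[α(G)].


E[|E(G)|] = C(184, 2)·p = 16836 · (1/1656) = 61/6.
E[α(G)] ≥ n − E[|E(G)|] = 184 − 61/6 = 1043/6.
Numerically: ≈ 173.833333.
(This is only a lower bound; the true E[α(G)] may be larger.)

E[α(G)] ≥ 1043/6 ≈ 173.833333.


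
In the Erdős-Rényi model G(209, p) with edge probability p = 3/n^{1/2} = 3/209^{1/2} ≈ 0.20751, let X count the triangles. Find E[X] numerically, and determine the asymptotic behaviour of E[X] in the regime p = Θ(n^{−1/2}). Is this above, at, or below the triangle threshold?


Number of potential triangles: C(209, 3) = 1499784.
Each occurs with probability p³ ≈ (0.20751)³ ≈ 8.9360242e-03.
By linearity: E[X] = C(209, 3)·p³ ≈ 1499784 · 8.9360242e-03 ≈ 13402.10608.
Since α = 1/2 < 1, p = c/n^{1/2} ≫ 1/n is above the triangle threshold p ~ 1/n. Asymptotically E[X] ~ (c³/6)·n^{3(1−α)} = (3³/6)·n^{1.5} → ∞; triangles are abundant w.h.p.

E[X] ≈ 13402.10608; in regime p = Θ(1/n^{1/2}) E[X] diverges (above the triangle threshold p ~ 1/n).


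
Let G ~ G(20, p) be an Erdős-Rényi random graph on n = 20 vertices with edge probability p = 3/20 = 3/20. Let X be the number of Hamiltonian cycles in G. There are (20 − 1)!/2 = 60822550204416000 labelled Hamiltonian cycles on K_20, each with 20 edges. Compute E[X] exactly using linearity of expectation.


K_20 has (20 − 1)!/2 = 60822550204416000 labelled Hamiltonian cycles.
For each such Hamiltonian cycle H, let X_H = 1 if all 20 edges of H are present in G. Then P[X_H = 1] = p^{20} = (3/20)^{20} = 3486784401/104857600000000000000000000.
By linearity of expectation: E[X] = Σ_H E[X_H] = 60822550204416000 · p^{20} = 60822550204416000 · 3486784401/104857600000000000000000000 = 51776152168407487821/25600000000000000000.
Numerically: E[X] ≈ 2.0225.

E[X] = 60822550204416000 · (3/20)^{20} = 51776152168407487821/25600000000000000000 ≈ 2.0225.


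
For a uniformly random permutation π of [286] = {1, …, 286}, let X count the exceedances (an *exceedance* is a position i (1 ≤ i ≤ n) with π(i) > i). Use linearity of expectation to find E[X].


Write X = Σ_{i=1}^{286} X_i, where X_i = 1_{π(i) > i}.
For each fixed i, π(i) is uniform over {1, …, 286} (marginal of a uniform permutation), so P[π(i) > i] = (n − i)/n. Summing: Σ_{i=1}^{286} (n − i)/n = (0 + 1 + … + 285)/286 = 286(286 − 1)/(2·286) = (286 − 1)/2.
Hence E[X] = Σ_{i=1}^{286} (286 − i)/286 = 285/2 ≈ 142.50000.

E[X] = 285/2 = 142.50000.


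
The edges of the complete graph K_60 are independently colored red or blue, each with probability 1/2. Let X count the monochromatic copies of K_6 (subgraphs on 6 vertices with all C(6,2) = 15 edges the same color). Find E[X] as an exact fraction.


Let X = Σ_S X_S over the C(60, 6) = 50063860 subsets S of size 6, where X_S = 1 if the K_6 on S is monochromatic.
For a fixed S, the K_6 on S has C(6, 2) = 15 edges. P[all 15 edges red] = (1/2)^15, and likewise for blue, so P[monochromatic] = 2·(1/2)^15 = 2^{1 − 15} = 1/16384.
Summing: E[X] = C(60, 6) · 2^{1 − 15} = 50063860 · 1/16384 = 12515965/4096.
Numerically: E[X] ≈ 3055.655518.

E[X] = C(60,6)·2^(1−C(6,2)) = 12515965/4096 ≈ 3055.655518.


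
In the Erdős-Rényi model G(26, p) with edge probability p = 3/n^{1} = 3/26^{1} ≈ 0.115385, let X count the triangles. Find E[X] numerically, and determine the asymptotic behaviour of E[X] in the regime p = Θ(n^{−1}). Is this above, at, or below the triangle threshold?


Number of potential triangles: C(26, 3) = 2600.
Each occurs with probability p³ ≈ (0.115385)³ ≈ 1.53618571e-03.
By linearity: E[X] = C(26, 3)·p³ ≈ 2600 · 1.53618571e-03 ≈ 3.994083.
Here α = 1, so p = 3/n is exactly at the triangle threshold p ~ 1/n. Asymptotically E[X] → c³/6 = 3³/6 = 9/2 ≈ 4.500000, a bounded constant. In this regime the triangle count is asymptotically Poisson(c³/6).

E[X] ≈ 3.994083; in regime p = Θ(1/n^{1}) E[X] stays bounded (at the triangle threshold p ~ 1/n).


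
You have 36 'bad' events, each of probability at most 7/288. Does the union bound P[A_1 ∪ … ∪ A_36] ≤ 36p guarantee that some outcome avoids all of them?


Union bound: P[∪_{i=1}^{36} A_i] ≤ Σ_i P[A_i] ≤ 36·p = 36·(7/288) = 7/8.
Numerically: 7/8 ≈ 0.875.
Is 7/8 < 1? YES.
Since P[∪ A_i] ≤ 7/8 < 1, the complement has P[∩ A_i^c] ≥ 1 − 7/8 = 1/8 > 0, so some outcome avoids every A_i.

36·p = 7/8 ≈ 0.875; existence CERTIFIED by the union bound.


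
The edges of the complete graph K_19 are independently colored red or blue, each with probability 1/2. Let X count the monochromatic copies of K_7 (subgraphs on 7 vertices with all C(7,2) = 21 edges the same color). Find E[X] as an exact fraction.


Let X = Σ_S X_S over the C(19, 7) = 50388 subsets S of size 7, where X_S = 1 if the K_7 on S is monochromatic.
For a fixed S, the K_7 on S has C(7, 2) = 21 edges. P[all 21 edges red] = (1/2)^21, and likewise for blue, so P[monochromatic] = 2·(1/2)^21 = 2^{1 − 21} = 1/1048576.
By linearity: E[X] = C(19, 7) · 2^{1 − 21} = 50388 · 1/1048576 = 12597/262144.
Numerically: E[X] ≈ 0.0481.

E[X] = C(19,7)·2^(1−C(7,2)) = 12597/262144 ≈ 0.0481.


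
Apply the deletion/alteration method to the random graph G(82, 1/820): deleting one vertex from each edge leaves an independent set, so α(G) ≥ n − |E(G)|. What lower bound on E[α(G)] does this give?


E[|E(G)|] = C(82, 2)·p = 3321 · (1/820) = 81/20.
E[α(G)] ≥ n − E[|E(G)|] = 82 − 81/20 = 1559/20.
Numerically: ≈ 77.9500.
(This is only a lower bound; the true E[α(G)] may be larger.)

E[α(G)] ≥ 1559/20 ≈ 77.9500.


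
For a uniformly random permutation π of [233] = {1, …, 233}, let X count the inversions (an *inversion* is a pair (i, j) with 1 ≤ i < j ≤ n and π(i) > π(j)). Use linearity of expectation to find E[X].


Write X = Σ X_I over the C(233, 2) = 27028 pairs i < j, with X_I the indicator of one inversion.
There are 27028 indicators.
For each fixed pair i < j, the values π(i) and π(j) are two distinct elements of {1, …, 233} in uniformly random order; by symmetry P[π(i) > π(j)] = 1/2.
By linearity: E[X] = 27028 · (1/2) = C(233, 2) · (1/2) = 27028/2 = 13514 ≈ 13514.000000.

E[X] = 13514 = 13514.000000.


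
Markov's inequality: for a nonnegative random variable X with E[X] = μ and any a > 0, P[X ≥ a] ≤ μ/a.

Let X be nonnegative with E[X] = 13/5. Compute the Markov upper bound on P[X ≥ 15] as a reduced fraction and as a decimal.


μ = E[X] = 13/5, a = 15.
Markov: P[X ≥ 15] ≤ μ/a = (13/5)/15 = 13/75.
Numerically: ≈ 0.1733.
(Since a = 15 > μ = 2.6000, the bound 13/75 is < 1 and informative.)

P[X ≥ 15] ≤ 13/75 ≈ 0.1733.


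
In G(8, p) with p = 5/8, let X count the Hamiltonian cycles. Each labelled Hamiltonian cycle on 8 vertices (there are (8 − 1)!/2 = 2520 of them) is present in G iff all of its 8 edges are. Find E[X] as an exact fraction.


K_8 has (8 − 1)!/2 = 2520 labelled Hamiltonian cycles.
For each such Hamiltonian cycle H, let X_H = 1 if all 8 edges of H are present in G. Then P[X_H = 1] = p^{8} = (5/8)^{8} = 390625/16777216.
Summing the indicators: E[X] = Σ_H E[X_H] = 2520 · p^{8} = 2520 · 390625/16777216 = 123046875/2097152.
Numerically: E[X] ≈ 58.7.

E[X] = 2520 · (5/8)^{8} = 123046875/2097152 ≈ 58.7.
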